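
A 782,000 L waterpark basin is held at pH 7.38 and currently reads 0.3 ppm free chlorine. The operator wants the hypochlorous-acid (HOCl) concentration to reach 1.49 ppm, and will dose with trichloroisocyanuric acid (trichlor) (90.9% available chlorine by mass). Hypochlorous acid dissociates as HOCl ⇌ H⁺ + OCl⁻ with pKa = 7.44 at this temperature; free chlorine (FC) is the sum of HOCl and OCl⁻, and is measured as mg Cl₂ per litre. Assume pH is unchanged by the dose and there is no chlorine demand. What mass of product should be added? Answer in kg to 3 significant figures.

2.14 kg

[OCl⁻]/[HOCl] = 10^(pH − pKa) = 10^(7.38 − 7.44) = 0.871; fraction as HOCl = 1/(1 + 0.871) = 0.5345.
Free chlorine required for 1.49 ppm HOCl: 1.49 / 0.5345 = 2.788 ppm.
FC to add: 2.788 − 0.3 = 2.488 mg/L as Cl₂.
Cl₂ equivalent: 2.488 mg/L × 782,000 L = 1945 g.
Product at 90.9% available Cl: 1945 / 0.909 = 2140 g.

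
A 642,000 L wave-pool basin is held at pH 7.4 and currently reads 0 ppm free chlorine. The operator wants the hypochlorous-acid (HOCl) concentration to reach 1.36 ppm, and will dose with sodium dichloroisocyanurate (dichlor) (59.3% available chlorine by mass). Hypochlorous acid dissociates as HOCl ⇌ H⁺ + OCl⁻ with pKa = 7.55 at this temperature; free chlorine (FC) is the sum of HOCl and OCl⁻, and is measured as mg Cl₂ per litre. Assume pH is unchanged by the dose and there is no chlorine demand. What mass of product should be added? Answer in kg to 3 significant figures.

[OCl⁻]/[HOCl] = 10^(pH − pKa) = 10^(7.4 − 7.55) = 0.7079; fraction as HOCl = 1/(1 + 0.7079) = 0.5855.
Free chlorine required for 1.36 ppm HOCl: 1.36 / 0.5855 = 2.323 ppm.
FC to add: 2.323 − 0 = 2.323 mg/L as Cl₂.
Cl₂ equivalent: 2.323 mg/L × 642,000 L = 1491 g.
Product at 59.3% available Cl: 1491 / 0.593 = 2515 g.

2.51 kg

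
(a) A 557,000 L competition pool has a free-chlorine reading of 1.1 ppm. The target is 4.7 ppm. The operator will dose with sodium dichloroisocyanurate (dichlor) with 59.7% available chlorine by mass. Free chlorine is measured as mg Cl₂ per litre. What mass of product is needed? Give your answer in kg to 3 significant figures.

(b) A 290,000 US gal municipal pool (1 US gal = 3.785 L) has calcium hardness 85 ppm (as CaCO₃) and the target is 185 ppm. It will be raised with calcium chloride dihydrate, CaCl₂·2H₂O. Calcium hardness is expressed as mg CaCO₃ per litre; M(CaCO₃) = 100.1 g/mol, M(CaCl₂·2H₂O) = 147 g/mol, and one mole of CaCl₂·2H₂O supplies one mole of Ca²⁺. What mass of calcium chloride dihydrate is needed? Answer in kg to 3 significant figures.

(a) 3.36 kg; (b) 161 kg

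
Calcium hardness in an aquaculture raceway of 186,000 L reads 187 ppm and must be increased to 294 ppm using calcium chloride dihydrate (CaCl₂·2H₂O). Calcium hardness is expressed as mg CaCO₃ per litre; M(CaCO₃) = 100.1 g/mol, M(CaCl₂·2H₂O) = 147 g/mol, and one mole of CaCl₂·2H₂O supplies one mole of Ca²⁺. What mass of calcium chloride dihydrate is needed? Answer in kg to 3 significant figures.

29.2 kg

Hardness to add: (294 − 187) = 107 mg/L as CaCO₃ × 186,000 L = 19,900 g as CaCO₃.
Moles of Ca²⁺ (1 mol Ca²⁺ ≡ 1 mol CaCO₃): 19,900 / 100.1 g/mol = 198.8 mol.
Mass of CaCl₂·2H₂O: 198.8 × 147 = 29,230 g.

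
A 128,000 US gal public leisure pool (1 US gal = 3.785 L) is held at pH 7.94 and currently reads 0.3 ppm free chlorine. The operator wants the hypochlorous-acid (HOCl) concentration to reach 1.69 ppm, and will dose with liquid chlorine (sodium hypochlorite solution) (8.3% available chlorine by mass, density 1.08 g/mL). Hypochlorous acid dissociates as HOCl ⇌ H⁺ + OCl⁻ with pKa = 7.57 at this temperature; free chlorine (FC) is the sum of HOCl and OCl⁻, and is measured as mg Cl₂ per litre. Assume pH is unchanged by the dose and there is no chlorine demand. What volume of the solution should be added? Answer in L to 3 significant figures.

28.9 L

Volume: 128,000 US gal × 3.785 L/gal = 484,480 L.
[OCl⁻]/[HOCl] = 10^(pH − pKa) = 10^(7.94 − 7.57) = 2.344; fraction as HOCl = 1/(1 + 2.344) = 0.299.
Free chlorine required for 1.69 ppm HOCl: 1.69 / 0.299 = 5.652 ppm.
FC to add: 5.652 − 0.3 = 5.352 mg/L as Cl₂.
Cl₂ equivalent: 5.352 mg/L × 484,480 L = 2593 g.
Product at 8.3% available Cl: 2593 / 0.083 = 31,240 g.
Volume: 31,240 g ÷ 1.08 g/mL = 28,920 mL.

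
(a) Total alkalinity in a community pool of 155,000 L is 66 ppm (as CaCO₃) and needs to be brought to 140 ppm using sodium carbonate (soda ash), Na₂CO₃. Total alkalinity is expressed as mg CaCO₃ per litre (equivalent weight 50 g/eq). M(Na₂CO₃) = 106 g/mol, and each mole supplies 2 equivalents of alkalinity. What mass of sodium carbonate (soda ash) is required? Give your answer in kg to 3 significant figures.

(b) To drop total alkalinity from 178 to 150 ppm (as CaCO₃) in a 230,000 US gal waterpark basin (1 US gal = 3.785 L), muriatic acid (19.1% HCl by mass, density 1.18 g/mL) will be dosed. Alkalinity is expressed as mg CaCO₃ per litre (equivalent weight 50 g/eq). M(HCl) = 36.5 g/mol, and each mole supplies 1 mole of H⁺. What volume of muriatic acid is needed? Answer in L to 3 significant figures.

(a) 12.2 kg; (b) 79.0 L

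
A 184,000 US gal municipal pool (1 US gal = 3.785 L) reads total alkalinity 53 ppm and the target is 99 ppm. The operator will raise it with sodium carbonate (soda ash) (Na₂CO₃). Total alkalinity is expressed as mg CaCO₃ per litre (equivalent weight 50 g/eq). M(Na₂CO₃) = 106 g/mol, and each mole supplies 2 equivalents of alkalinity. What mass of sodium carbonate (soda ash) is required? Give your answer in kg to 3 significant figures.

Volume: 184,000 US gal × 3.785 L/gal = 696,440 L.
Alkalinity to add: (99 − 53) = 46 mg/L as CaCO₃ × 696,440 L = 32,040 g as CaCO₃.
Equivalents: 32,040 g ÷ 50 g/eq = 640.7 eq.
Each mole of Na₂CO₃ supplies 2 eq, so 640.7 / 2 = 320.4 mol.
Mass: 320.4 mol × 106 g/mol = 33,960 g.

34.0 kg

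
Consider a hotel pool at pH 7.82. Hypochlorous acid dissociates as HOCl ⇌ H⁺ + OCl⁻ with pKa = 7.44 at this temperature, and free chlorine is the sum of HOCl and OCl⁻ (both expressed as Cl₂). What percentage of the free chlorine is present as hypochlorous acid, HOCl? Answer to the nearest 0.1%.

29.4%

[OCl⁻]/[HOCl] = 10^(pH − pKa) = 10^(7.82 − 7.44) = 10^0.38 = 2.399.
Fraction as HOCl = 1 / (1 + 2.399) = 0.2942.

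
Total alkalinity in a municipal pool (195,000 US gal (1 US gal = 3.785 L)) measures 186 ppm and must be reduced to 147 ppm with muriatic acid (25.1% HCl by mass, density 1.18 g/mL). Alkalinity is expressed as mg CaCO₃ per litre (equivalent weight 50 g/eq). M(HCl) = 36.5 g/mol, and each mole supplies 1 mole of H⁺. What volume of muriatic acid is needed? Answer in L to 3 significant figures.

70.9 L

Volume: 195,000 US gal × 3.785 L/gal = 738,075 L.
Alkalinity to neutralize: (186 − 147) = 39 mg/L as CaCO₃ × 738,075 L = 28,780 g as CaCO₃.
Equivalents of H⁺ required: 28,780 ÷ 50 g/eq = 575.7 eq = 575.7 mol HCl.
Mass of HCl: 575.7 × 36.5 = 21,010 g.
Mass of 25.1% solution: 21,010 / 0.251 = 83,720 g.
Volume: 83,720 g ÷ 1.18 g/mL = 70,950 mL.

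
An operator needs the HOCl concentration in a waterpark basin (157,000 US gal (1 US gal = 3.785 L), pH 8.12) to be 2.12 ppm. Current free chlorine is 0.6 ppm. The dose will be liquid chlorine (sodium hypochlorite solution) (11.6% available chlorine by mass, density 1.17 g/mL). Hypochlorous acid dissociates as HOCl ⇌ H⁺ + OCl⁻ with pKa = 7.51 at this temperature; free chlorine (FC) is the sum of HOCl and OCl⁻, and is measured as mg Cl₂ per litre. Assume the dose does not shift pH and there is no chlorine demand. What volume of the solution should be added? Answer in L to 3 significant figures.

Volume: 157,000 US gal × 3.785 L/gal = 594,245 L.
[OCl⁻]/[HOCl] = 10^(pH − pKa) = 10^(8.12 − 7.51) = 4.074; fraction as HOCl = 1/(1 + 4.074) = 0.1971.
Free chlorine required for 2.12 ppm HOCl: 2.12 / 0.1971 = 10.76 ppm.
FC to add: 10.76 − 0.6 = 10.16 mg/L as Cl₂.
Cl₂ equivalent: 10.16 mg/L × 594,245 L = 6035 g.
Product at 11.6% available Cl: 6035 / 0.116 = 52,030 g.
Volume: 52,030 g ÷ 1.17 g/mL = 44,470 mL.

44.5 L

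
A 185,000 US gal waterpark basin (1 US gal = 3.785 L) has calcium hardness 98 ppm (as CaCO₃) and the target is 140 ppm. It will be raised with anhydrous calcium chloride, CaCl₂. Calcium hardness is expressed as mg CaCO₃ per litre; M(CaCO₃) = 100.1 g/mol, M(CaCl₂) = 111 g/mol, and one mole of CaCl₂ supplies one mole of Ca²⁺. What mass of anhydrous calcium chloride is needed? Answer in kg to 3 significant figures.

32.6 kg

Volume: 185,000 US gal × 3.785 L/gal = 700,225 L.
Hardness to add: (140 − 98) = 42 mg/L as CaCO₃ × 700,225 L = 29,410 g as CaCO₃.
Moles of Ca²⁺ (1 mol Ca²⁺ ≡ 1 mol CaCO₃): 29,410 / 100.1 g/mol = 293.8 mol.
Mass of CaCl₂: 293.8 × 111 = 32,610 g.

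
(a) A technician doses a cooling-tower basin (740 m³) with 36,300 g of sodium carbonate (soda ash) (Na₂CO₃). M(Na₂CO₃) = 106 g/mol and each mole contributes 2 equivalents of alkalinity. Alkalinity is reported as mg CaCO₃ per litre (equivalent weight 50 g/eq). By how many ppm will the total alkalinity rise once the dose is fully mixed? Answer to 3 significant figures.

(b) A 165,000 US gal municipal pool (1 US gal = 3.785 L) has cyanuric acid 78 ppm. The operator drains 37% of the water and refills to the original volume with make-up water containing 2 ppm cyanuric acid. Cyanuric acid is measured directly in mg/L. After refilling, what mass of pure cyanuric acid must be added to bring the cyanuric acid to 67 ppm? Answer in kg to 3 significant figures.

(a) 46.3 ppm; (b) 10.7 kg

(a) Volume: 740 m³ = 740,000 L.
(a) Moles of Na₂CO₃: 36,300 g ÷ 106 g/mol = 342.5 mol → 684.9 eq of alkalinity.
(a) As CaCO₃: 684.9 eq × 50 g/eq = 34,250 g.
(a) Rise: 34,250 g / 740,000 L × 1000 = 46.28 mg/L.

(b) Volume: 165,000 US gal × 3.785 L/gal = 624,525 L.
(b) After draining 37% and refilling: 78 × 0.63 + 2 × 0.37 = 49.88 ppm.
(b) Deficit to target: 67 − 49.88 = 17.12 mg/L.
(b) Mass: 17.12 mg/L × 624,525 L = 10,690 g cyanuric acid.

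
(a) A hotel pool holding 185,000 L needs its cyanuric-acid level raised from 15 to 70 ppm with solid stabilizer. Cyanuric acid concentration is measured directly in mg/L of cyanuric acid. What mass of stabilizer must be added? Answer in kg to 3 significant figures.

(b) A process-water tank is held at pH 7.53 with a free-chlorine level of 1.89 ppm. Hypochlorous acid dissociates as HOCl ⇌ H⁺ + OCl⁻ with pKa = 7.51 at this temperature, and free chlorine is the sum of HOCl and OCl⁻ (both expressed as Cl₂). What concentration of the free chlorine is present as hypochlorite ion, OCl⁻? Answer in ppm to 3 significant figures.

(a) 10.2 kg; (b) 0.967 ppm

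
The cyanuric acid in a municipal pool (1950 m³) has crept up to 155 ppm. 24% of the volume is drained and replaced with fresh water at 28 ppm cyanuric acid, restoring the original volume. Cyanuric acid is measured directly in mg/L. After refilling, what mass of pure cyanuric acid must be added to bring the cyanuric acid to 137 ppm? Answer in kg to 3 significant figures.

24.3 kg

Volume: 1950 m³ = 1,950,000 L.
After draining 24% and refilling: 155 × 0.76 + 28 × 0.24 = 124.52 ppm.
Deficit to target: 137 − 124.52 = 12.48 mg/L.
Mass: 12.48 mg/L × 1,950,000 L = 24,340 g cyanuric acid.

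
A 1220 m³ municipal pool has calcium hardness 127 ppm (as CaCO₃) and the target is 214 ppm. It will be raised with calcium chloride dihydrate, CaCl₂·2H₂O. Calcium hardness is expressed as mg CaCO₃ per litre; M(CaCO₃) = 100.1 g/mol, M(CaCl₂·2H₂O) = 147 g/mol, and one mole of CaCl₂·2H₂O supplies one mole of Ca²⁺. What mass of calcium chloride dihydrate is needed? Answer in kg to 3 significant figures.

Volume: 1220 m³ = 1,220,000 L.
Hardness to add: (214 − 127) = 87 mg/L as CaCO₃ × 1,220,000 L = 106,100 g as CaCO₃.
Moles of Ca²⁺ (1 mol Ca²⁺ ≡ 1 mol CaCO₃): 106,100 / 100.1 g/mol = 1060 mol.
Mass of CaCl₂·2H₂O: 1060 × 147 = 155,900 g.

156 kg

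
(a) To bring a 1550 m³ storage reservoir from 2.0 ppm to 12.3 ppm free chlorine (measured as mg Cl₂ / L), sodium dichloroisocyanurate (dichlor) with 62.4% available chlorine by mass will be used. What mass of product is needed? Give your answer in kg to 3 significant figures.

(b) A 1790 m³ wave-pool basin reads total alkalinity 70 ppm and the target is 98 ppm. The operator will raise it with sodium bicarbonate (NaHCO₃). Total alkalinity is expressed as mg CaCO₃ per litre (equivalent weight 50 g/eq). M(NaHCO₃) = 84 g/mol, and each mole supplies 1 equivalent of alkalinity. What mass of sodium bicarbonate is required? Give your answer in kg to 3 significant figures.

(a) Volume: 1550 m³ = 1,550,000 L.
(a) Chlorine deficit: 12.3 − 2.0 = 10.3 ppm = 10.3 mg/L as Cl₂.
(a) Cl₂ equivalent needed: 10.3 mg/L × 1,550,000 L = 15,970,000 mg = 15,970 g.
(a) Product at 62.4% available chlorine: 15,970 / 0.624 = 25,580 g.

(b) Volume: 1790 m³ = 1,790,000 L.
(b) Alkalinity to add: (98 − 70) = 28 mg/L as CaCO₃ × 1,790,000 L = 50,120 g as CaCO₃.
(b) Equivalents: 50,120 g ÷ 50 g/eq = 1002 eq.
(b) NaHCO₃ supplies 1 eq per mole → 1002 mol.
(b) Mass: 1002 mol × 84 g/mol = 84,200 g.

(a) 25.6 kg; (b) 84.2 kg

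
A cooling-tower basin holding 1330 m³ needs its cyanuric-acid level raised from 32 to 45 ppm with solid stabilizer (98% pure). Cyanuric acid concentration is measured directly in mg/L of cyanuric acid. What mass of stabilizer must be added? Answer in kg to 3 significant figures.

Volume: 1330 m³ = 1,330,000 L.
CYA to add: (45 − 32) = 13 mg/L × 1,330,000 L = 17,290 g cyanuric acid.
At 98% purity: 17,290 / 0.98 = 17,640 g product.

17.6 kg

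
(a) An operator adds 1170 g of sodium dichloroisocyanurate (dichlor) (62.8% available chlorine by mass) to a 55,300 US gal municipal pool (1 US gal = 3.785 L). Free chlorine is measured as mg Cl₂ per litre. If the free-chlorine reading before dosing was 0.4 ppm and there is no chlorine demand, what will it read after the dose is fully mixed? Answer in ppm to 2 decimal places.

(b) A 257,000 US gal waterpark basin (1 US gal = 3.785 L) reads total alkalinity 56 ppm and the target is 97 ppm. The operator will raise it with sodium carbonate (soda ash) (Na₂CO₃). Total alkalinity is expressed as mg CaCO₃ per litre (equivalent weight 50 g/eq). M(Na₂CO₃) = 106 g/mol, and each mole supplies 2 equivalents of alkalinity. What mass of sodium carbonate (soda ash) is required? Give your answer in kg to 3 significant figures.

(a) 3.91 ppm; (b) 42.3 kg

(a) Volume: 55,300 US gal × 3.785 L/gal = 209,310 L.
(a) Available chlorine delivered: 1170 g × 0.628 = 734.8 g as Cl₂.
(a) Concentration rise: 734.8 g / 209,310 L = 3.51 mg/L = 3.51 ppm.
(a) Final FC: 0.4 + 3.51 = 3.91 ppm.

(b) Volume: 257,000 US gal × 3.785 L/gal = 972,745 L.
(b) Alkalinity to add: (97 − 56) = 41 mg/L as CaCO₃ × 972,745 L = 39,880 g as CaCO₃.
(b) Equivalents: 39,880 g ÷ 50 g/eq = 797.7 eq.
(b) Each mole of Na₂CO₃ supplies 2 eq, so 797.7 / 2 = 398.8 mol.
(b) Mass: 398.8 mol × 106 g/mol = 42,280 g.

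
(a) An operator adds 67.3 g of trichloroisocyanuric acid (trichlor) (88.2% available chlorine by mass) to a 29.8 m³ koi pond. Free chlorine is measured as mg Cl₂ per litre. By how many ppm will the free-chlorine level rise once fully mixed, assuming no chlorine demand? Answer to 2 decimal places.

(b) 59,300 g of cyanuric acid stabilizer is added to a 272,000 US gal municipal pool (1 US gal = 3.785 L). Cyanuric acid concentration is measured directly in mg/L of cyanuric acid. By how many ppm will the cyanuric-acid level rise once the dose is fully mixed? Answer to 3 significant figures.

(a) Volume: 29.8 m³ = 29,800 L.
(a) Available chlorine delivered: 67.3 g × 0.882 = 59.36 g as Cl₂.
(a) Concentration rise: 59.36 g / 29,800 L = 1.992 mg/L = 1.99 ppm.

(b) Volume: 272,000 US gal × 3.785 L/gal = 1,029,520 L.
(b) Rise: 59,300 g / 1,029,520 L × 1000 = 57.6 mg/L.

(a) 1.99 ppm; (b) 57.6 ppm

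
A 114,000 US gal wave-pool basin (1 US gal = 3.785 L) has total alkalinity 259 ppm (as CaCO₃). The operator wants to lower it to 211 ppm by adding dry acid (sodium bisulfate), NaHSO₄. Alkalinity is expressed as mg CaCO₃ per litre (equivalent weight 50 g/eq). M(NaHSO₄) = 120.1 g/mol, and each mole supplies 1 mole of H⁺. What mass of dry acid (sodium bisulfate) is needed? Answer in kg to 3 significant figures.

49.7 kg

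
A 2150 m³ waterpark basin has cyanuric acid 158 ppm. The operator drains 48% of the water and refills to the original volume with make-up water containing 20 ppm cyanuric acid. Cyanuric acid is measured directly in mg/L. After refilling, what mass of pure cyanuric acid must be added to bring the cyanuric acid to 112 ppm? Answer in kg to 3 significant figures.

43.5 kg

Volume: 2150 m³ = 2,150,000 L.
After draining 48% and refilling: 158 × 0.52 + 20 × 0.48 = 91.76 ppm.
Deficit to target: 112 − 91.76 = 20.24 mg/L.
Mass: 20.24 mg/L × 2,150,000 L = 43,520 g cyanuric acid.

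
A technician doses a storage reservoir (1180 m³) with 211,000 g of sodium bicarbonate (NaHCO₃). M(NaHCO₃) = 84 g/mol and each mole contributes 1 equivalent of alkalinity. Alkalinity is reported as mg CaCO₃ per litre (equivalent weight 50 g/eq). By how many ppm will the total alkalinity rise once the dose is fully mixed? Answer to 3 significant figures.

106 ppm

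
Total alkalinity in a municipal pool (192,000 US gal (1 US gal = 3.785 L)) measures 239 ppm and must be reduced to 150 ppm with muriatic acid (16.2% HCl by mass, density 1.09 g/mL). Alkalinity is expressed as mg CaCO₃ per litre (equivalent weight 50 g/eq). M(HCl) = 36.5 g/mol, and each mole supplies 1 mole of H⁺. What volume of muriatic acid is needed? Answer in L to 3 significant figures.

267 L

Volume: 192,000 US gal × 3.785 L/gal = 726,720 L.
Alkalinity to neutralize: (239 − 150) = 89 mg/L as CaCO₃ × 726,720 L = 64,680 g as CaCO₃.
Equivalents of H⁺ required: 64,680 ÷ 50 g/eq = 1294 eq = 1294 mol HCl.
Mass of HCl: 1294 × 36.5 = 47,210 g.
Mass of 16.2% solution: 47,210 / 0.162 = 291,500 g.
Volume: 291,500 g ÷ 1.09 g/mL = 267,400 mL.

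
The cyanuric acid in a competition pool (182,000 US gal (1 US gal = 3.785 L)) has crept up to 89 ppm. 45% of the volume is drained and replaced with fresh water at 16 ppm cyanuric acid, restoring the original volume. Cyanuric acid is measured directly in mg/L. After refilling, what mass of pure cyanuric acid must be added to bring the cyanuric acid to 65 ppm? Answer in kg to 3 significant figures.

Volume: 182,000 US gal × 3.785 L/gal = 688,870 L.
After draining 45% and refilling: 89 × 0.55 + 16 × 0.45 = 56.15 ppm.
Deficit to target: 65 − 56.15 = 8.85 mg/L.
Mass: 8.85 mg/L × 688,870 L = 6096 g cyanuric acid.

6.10 kg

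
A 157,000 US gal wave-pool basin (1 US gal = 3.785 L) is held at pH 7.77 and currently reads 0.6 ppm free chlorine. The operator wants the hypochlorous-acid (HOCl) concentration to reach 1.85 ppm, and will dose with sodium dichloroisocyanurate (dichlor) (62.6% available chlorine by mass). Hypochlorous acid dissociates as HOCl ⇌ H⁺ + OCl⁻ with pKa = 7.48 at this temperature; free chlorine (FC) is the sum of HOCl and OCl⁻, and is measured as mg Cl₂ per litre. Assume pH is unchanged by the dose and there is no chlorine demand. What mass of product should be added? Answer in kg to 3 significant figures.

4.61 kg

Volume: 157,000 US gal × 3.785 L/gal = 594,245 L.
[OCl⁻]/[HOCl] = 10^(pH − pKa) = 10^(7.77 − 7.48) = 1.95; fraction as HOCl = 1/(1 + 1.95) = 0.339.
Free chlorine required for 1.85 ppm HOCl: 1.85 / 0.339 = 5.457 ppm.
FC to add: 5.457 − 0.6 = 4.857 mg/L as Cl₂.
Cl₂ equivalent: 4.857 mg/L × 594,245 L = 2886 g.
Product at 62.6% available Cl: 2886 / 0.626 = 4611 g.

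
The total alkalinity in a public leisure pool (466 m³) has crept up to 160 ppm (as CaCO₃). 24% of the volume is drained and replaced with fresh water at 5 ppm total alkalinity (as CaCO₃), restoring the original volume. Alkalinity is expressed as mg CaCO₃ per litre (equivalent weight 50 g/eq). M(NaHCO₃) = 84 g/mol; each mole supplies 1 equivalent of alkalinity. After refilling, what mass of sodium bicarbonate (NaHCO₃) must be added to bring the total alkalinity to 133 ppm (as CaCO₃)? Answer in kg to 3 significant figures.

7.99 kg

Volume: 466 m³ = 466,000 L.
After draining 24% and refilling: 160 × 0.76 + 5 × 0.24 = 122.8 ppm.
Deficit to target: 133 − 122.8 = 10.2 mg/L.
As CaCO₃: 10.2 mg/L × 466,000 L = 4753 g; ÷ 50 g/eq ÷ 1 = 95.06 mol NaHCO₃.
Mass: 95.06 × 84 = 7985 g.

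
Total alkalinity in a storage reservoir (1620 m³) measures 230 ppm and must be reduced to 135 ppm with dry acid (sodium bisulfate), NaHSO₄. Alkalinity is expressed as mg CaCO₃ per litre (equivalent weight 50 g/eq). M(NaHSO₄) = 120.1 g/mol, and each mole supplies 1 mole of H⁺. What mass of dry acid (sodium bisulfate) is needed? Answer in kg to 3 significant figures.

370 kg

Volume: 1620 m³ = 1,620,000 L.
Alkalinity to neutralize: (230 − 135) = 95 mg/L as CaCO₃ × 1,620,000 L = 153,900 g as CaCO₃.
Equivalents of H⁺ required: 153,900 ÷ 50 g/eq = 3078 eq = 3078 mol NaHSO₄.
Mass of NaHSO₄: 3078 × 120.1 = 369,700 g.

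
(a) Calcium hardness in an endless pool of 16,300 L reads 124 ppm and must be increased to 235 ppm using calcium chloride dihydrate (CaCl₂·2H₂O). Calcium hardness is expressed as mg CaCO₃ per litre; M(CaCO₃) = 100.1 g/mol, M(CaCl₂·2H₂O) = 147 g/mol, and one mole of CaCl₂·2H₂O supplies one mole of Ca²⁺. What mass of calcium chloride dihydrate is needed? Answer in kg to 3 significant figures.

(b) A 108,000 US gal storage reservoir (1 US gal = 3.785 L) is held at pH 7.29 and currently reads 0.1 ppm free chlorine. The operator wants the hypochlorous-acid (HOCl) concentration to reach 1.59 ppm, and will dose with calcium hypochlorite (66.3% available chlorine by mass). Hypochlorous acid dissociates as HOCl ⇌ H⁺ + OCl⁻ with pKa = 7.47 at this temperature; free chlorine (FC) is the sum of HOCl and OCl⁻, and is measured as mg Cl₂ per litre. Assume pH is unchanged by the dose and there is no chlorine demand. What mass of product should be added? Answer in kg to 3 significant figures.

(a) Hardness to add: (235 − 124) = 111 mg/L as CaCO₃ × 16,300 L = 1809 g as CaCO₃.
(a) Moles of Ca²⁺ (1 mol Ca²⁺ ≡ 1 mol CaCO₃): 1809 / 100.1 g/mol = 18.07 mol.
(a) Mass of CaCl₂·2H₂O: 18.07 × 147 = 2657 g.

(b) Volume: 108,000 US gal × 3.785 L/gal = 408,780 L.
(b) [OCl⁻]/[HOCl] = 10^(pH − pKa) = 10^(7.29 − 7.47) = 0.6607; fraction as HOCl = 1/(1 + 0.6607) = 0.6022.
(b) Free chlorine required for 1.59 ppm HOCl: 1.59 / 0.6022 = 2.641 ppm.
(b) FC to add: 2.641 − 0.1 = 2.541 mg/L as Cl₂.
(b) Cl₂ equivalent: 2.541 mg/L × 408,780 L = 1039 g.
(b) Product at 66.3% available Cl: 1039 / 0.663 = 1566 g.

(a) 2.66 kg; (b) 1.57 kg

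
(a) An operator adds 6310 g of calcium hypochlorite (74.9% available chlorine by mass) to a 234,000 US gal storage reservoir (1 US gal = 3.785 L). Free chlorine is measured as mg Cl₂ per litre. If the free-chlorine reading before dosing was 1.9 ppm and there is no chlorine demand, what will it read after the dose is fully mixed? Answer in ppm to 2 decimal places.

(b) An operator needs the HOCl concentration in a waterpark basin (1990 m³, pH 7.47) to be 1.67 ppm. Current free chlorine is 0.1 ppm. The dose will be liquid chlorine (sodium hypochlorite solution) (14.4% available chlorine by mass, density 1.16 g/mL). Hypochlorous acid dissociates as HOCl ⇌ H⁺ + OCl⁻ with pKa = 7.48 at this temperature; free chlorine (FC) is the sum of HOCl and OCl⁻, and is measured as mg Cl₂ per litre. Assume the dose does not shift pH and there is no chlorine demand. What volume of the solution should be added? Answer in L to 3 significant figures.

(a) 7.24 ppm; (b) 38.1 L

(a) Volume: 234,000 US gal × 3.785 L/gal = 885,690 L.
(a) Available chlorine delivered: 6310 g × 0.749 = 4726 g as Cl₂.
(a) Concentration rise: 4726 g / 885,690 L = 5.336 mg/L = 5.34 ppm.
(a) Final FC: 1.9 + 5.34 = 7.24 ppm.

(b) Volume: 1990 m³ = 1,990,000 L.
(b) [OCl⁻]/[HOCl] = 10^(pH − pKa) = 10^(7.47 − 7.48) = 0.9772; fraction as HOCl = 1/(1 + 0.9772) = 0.5058.
(b) Free chlorine required for 1.67 ppm HOCl: 1.67 / 0.5058 = 3.302 ppm.
(b) FC to add: 3.302 − 0.1 = 3.202 mg/L as Cl₂.
(b) Cl₂ equivalent: 3.202 mg/L × 1,990,000 L = 6372 g.
(b) Product at 14.4% available Cl: 6372 / 0.144 = 44,250 g.
(b) Volume: 44,250 g ÷ 1.16 g/mL = 38,150 mL.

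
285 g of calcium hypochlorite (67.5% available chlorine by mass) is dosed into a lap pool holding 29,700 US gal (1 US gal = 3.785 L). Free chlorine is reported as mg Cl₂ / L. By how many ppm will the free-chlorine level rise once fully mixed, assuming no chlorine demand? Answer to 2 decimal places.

1.71 ppm

Volume: 29,700 US gal × 3.785 L/gal = 112,414 L.
Available chlorine delivered: 285 g × 0.675 = 192.4 g as Cl₂.
Concentration rise: 192.4 g / 112,414 L = 1.711 mg/L = 1.71 ppm.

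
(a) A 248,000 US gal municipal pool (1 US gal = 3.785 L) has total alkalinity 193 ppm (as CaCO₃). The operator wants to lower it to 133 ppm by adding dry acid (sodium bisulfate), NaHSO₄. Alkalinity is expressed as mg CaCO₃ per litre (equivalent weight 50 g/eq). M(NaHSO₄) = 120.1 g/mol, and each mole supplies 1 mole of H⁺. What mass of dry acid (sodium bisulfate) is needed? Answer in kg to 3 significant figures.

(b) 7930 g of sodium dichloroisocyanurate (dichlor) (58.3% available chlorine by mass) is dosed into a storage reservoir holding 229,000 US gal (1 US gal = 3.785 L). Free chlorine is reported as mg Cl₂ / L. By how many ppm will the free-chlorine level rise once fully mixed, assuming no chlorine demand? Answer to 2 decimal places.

(a) 135 kg; (b) 5.33 ppm

(a) Volume: 248,000 US gal × 3.785 L/gal = 938,680 L.
(a) Alkalinity to neutralize: (193 − 133) = 60 mg/L as CaCO₃ × 938,680 L = 56,320 g as CaCO₃.
(a) Equivalents of H⁺ required: 56,320 ÷ 50 g/eq = 1126 eq = 1126 mol NaHSO₄.
(a) Mass of NaHSO₄: 1126 × 120.1 = 135,300 g.

(b) Volume: 229,000 US gal × 3.785 L/gal = 866,765 L.
(b) Available chlorine delivered: 7930 g × 0.583 = 4623 g as Cl₂.
(b) Concentration rise: 4623 g / 866,765 L = 5.334 mg/L = 5.33 ppm.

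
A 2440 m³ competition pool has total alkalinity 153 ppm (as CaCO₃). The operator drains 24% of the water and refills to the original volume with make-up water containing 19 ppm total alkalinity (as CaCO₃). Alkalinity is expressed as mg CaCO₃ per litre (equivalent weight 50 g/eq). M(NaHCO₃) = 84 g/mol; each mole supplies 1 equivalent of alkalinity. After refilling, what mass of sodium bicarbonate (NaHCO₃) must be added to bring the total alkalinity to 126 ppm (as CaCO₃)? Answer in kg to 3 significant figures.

Volume: 2440 m³ = 2,440,000 L.
After draining 24% and refilling: 153 × 0.76 + 19 × 0.24 = 120.84 ppm.
Deficit to target: 126 − 120.84 = 5.16 mg/L.
As CaCO₃: 5.16 mg/L × 2,440,000 L = 12,590 g; ÷ 50 g/eq ÷ 1 = 251.8 mol NaHCO₃.
Mass: 251.8 × 84 = 21,150 g.

21.2 kg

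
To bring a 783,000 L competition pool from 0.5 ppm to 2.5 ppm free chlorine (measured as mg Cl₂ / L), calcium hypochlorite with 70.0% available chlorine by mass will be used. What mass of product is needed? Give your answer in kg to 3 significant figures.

2.24 kg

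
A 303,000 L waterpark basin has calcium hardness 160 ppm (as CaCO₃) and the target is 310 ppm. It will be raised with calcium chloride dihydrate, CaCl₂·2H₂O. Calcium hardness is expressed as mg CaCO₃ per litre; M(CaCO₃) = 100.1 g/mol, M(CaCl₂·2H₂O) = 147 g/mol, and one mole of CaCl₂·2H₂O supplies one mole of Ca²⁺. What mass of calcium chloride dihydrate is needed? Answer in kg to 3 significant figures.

Hardness to add: (310 − 160) = 150 mg/L as CaCO₃ × 303,000 L = 45,450 g as CaCO₃.
Moles of Ca²⁺ (1 mol Ca²⁺ ≡ 1 mol CaCO₃): 45,450 / 100.1 g/mol = 454 mol.
Mass of CaCl₂·2H₂O: 454 × 147 = 66,740 g.

66.7 kg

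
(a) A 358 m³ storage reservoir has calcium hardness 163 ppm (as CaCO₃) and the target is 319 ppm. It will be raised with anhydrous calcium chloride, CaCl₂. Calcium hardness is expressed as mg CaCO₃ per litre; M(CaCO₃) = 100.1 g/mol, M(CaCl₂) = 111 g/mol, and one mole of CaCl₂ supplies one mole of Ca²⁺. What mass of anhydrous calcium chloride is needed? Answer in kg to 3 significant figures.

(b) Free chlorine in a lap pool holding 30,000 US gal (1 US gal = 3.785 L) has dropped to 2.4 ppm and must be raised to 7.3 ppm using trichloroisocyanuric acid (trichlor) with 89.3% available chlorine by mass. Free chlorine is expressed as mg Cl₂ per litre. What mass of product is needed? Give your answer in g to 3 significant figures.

(a) 61.9 kg; (b) 623 g

(a) Volume: 358 m³ = 358,000 L.
(a) Hardness to add: (319 − 163) = 156 mg/L as CaCO₃ × 358,000 L = 55,850 g as CaCO₃.
(a) Moles of Ca²⁺ (1 mol Ca²⁺ ≡ 1 mol CaCO₃): 55,850 / 100.1 g/mol = 557.9 mol.
(a) Mass of CaCl₂: 557.9 × 111 = 61,930 g.

(b) Volume: 30,000 US gal × 3.785 L/gal = 113,550 L.
(b) Chlorine deficit: 7.3 − 2.4 = 4.9 ppm = 4.9 mg/L as Cl₂.
(b) Cl₂ equivalent needed: 4.9 mg/L × 113,550 L = 556,400 mg = 556.4 g.
(b) Product at 89.3% available chlorine: 556.4 / 0.893 = 623.1 g.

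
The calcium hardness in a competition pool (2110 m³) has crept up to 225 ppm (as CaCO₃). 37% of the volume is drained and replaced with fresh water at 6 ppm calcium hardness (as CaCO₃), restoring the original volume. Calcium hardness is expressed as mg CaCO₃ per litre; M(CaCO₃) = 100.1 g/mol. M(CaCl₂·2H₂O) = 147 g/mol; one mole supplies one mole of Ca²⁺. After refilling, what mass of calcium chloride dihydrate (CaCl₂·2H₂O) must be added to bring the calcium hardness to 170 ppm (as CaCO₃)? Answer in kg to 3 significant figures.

80.7 kg

Volume: 2110 m³ = 2,110,000 L.
After draining 37% and refilling: 225 × 0.63 + 6 × 0.37 = 143.97 ppm.
Deficit to target: 170 − 143.97 = 26.03 mg/L.
As CaCO₃: 26.03 mg/L × 2,110,000 L = 54,920 g; ÷ 100.1 = 548.7 mol Ca²⁺.
Mass: 548.7 × 147 = 80,660 g.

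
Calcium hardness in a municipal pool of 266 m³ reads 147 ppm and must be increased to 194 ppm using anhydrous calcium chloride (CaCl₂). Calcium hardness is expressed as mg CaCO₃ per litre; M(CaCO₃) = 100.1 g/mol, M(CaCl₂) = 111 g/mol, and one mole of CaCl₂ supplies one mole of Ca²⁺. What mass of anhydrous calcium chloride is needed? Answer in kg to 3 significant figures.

13.9 kg

Volume: 266 m³ = 266,000 L.
Hardness to add: (194 − 147) = 47 mg/L as CaCO₃ × 266,000 L = 12,500 g as CaCO₃.
Moles of Ca²⁺ (1 mol Ca²⁺ ≡ 1 mol CaCO₃): 12,500 / 100.1 g/mol = 124.9 mol.
Mass of CaCl₂: 124.9 × 111 = 13,860 g.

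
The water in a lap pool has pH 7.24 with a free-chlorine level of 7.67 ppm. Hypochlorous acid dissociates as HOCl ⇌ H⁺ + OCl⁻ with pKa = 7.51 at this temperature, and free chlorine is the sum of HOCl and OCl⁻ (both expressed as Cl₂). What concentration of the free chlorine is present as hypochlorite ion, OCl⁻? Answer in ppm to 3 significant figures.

[OCl⁻]/[HOCl] = 10^(pH − pKa) = 10^(7.24 − 7.51) = 10^-0.27 = 0.537.
Fraction as HOCl = 1 / (1 + 0.537) = 0.6506.
OCl⁻ = (1 − 0.6506) × 7.67 ppm = 2.68 ppm.

2.68 ppm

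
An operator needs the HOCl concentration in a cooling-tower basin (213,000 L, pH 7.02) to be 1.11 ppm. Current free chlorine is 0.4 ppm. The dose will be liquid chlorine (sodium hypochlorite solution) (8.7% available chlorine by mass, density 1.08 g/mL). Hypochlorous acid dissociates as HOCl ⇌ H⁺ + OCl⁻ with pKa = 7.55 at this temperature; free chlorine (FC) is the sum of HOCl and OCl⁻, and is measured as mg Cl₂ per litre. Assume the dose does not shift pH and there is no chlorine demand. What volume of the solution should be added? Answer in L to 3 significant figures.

2.35 L

[OCl⁻]/[HOCl] = 10^(pH − pKa) = 10^(7.02 − 7.55) = 0.2951; fraction as HOCl = 1/(1 + 0.2951) = 0.7721.
Free chlorine required for 1.11 ppm HOCl: 1.11 / 0.7721 = 1.438 ppm.
FC to add: 1.438 − 0.4 = 1.038 mg/L as Cl₂.
Cl₂ equivalent: 1.038 mg/L × 213,000 L = 221 g.
Product at 8.7% available Cl: 221 / 0.087 = 2540 g.
Volume: 2540 g ÷ 1.08 g/mL = 2352 mL.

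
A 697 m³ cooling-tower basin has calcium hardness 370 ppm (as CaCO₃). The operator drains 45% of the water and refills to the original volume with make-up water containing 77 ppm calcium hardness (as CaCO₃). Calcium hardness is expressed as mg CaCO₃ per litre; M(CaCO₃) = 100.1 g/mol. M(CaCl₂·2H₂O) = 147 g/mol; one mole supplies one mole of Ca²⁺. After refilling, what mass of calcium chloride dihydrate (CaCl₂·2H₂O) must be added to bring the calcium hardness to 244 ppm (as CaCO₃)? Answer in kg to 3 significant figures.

5.99 kg

Volume: 697 m³ = 697,000 L.
After draining 45% and refilling: 370 × 0.55 + 77 × 0.45 = 238.15 ppm.
Deficit to target: 244 − 238.15 = 5.85 mg/L.
As CaCO₃: 5.85 mg/L × 697,000 L = 4077 g; ÷ 100.1 = 40.73 mol Ca²⁺.
Mass: 40.73 × 147 = 5988 g.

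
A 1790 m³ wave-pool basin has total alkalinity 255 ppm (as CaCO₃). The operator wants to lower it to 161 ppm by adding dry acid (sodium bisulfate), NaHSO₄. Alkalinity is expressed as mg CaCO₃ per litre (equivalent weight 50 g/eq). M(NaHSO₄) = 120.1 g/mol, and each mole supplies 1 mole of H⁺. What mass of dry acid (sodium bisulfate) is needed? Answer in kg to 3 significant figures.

404 kg

Volume: 1790 m³ = 1,790,000 L.
Alkalinity to neutralize: (255 − 161) = 94 mg/L as CaCO₃ × 1,790,000 L = 168,300 g as CaCO₃.
Equivalents of H⁺ required: 168,300 ÷ 50 g/eq = 3365 eq = 3365 mol NaHSO₄.
Mass of NaHSO₄: 3365 × 120.1 = 404,200 g.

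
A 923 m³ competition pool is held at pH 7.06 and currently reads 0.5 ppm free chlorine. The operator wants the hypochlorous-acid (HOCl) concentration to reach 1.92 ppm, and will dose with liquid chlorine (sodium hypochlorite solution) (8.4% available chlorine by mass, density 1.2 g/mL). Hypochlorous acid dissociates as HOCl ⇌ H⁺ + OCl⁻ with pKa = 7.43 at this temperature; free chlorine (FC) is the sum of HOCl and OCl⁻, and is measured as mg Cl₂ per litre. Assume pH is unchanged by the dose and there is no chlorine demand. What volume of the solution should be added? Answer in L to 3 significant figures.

20.5 L

Volume: 923 m³ = 923,000 L.
[OCl⁻]/[HOCl] = 10^(pH − pKa) = 10^(7.06 − 7.43) = 0.4266; fraction as HOCl = 1/(1 + 0.4266) = 0.701.
Free chlorine required for 1.92 ppm HOCl: 1.92 / 0.701 = 2.739 ppm.
FC to add: 2.739 − 0.5 = 2.239 mg/L as Cl₂.
Cl₂ equivalent: 2.239 mg/L × 923,000 L = 2067 g.
Product at 8.4% available Cl: 2067 / 0.084 = 24,600 g.
Volume: 24,600 g ÷ 1.2 g/mL = 20,500 mL.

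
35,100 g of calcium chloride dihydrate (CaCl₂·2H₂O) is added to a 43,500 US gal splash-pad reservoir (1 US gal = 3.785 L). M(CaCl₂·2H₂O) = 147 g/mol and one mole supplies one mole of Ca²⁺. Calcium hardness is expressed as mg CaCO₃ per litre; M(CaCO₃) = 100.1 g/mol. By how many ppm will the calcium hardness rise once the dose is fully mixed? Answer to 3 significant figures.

145 ppm

Volume: 43,500 US gal × 3.785 L/gal = 164,648 L.
Moles of Ca²⁺: 35,100 g ÷ 147 g/mol = 238.8 mol.
As CaCO₃: 238.8 mol × 100.1 g/mol = 23,900 g.
Rise: 23,900 g / 164,648 L × 1000 = 145.2 mg/L.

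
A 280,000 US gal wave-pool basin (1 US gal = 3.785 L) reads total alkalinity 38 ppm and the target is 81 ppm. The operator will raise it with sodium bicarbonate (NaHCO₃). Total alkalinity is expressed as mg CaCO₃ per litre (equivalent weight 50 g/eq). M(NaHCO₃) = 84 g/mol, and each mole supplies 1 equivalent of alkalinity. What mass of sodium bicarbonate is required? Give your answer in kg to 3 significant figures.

Volume: 280,000 US gal × 3.785 L/gal = 1,059,800 L.
Alkalinity to add: (81 − 38) = 43 mg/L as CaCO₃ × 1,059,800 L = 45,570 g as CaCO₃.
Equivalents: 45,570 g ÷ 50 g/eq = 911.4 eq.
NaHCO₃ supplies 1 eq per mole → 911.4 mol.
Mass: 911.4 mol × 84 g/mol = 76,560 g.

76.6 kg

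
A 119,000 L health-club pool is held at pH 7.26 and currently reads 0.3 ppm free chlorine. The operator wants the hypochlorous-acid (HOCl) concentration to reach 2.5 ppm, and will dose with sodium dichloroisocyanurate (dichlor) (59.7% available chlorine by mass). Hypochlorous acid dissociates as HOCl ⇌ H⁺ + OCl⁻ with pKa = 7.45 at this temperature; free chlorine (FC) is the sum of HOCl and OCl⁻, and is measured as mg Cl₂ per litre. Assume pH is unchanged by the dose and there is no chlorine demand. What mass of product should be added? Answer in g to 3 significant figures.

760 g

[OCl⁻]/[HOCl] = 10^(pH − pKa) = 10^(7.26 − 7.45) = 0.6457; fraction as HOCl = 1/(1 + 0.6457) = 0.6077.
Free chlorine required for 2.5 ppm HOCl: 2.5 / 0.6077 = 4.114 ppm.
FC to add: 4.114 − 0.3 = 3.814 mg/L as Cl₂.
Cl₂ equivalent: 3.814 mg/L × 119,000 L = 453.9 g.
Product at 59.7% available Cl: 453.9 / 0.597 = 760.3 g.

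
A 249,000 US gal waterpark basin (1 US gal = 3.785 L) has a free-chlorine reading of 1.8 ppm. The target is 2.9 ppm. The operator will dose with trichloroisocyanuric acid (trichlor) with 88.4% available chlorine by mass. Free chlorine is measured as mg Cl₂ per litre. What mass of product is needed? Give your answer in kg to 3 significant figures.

1.17 kg

Volume: 249,000 US gal × 3.785 L/gal = 942,465 L.
Chlorine deficit: 2.9 − 1.8 = 1.1 ppm = 1.1 mg/L as Cl₂.
Cl₂ equivalent needed: 1.1 mg/L × 942,465 L = 1,037,000 mg = 1037 g.
Product at 88.4% available chlorine: 1037 / 0.884 = 1173 g.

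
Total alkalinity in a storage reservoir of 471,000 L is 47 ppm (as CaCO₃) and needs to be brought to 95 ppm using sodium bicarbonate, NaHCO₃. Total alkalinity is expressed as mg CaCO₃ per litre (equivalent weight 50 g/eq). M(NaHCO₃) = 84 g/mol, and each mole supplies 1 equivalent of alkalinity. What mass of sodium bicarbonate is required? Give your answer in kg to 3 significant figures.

38.0 kg

Alkalinity to add: (95 − 47) = 48 mg/L as CaCO₃ × 471,000 L = 22,610 g as CaCO₃.
Equivalents: 22,610 g ÷ 50 g/eq = 452.2 eq.
NaHCO₃ supplies 1 eq per mole → 452.2 mol.
Mass: 452.2 mol × 84 g/mol = 37,980 g.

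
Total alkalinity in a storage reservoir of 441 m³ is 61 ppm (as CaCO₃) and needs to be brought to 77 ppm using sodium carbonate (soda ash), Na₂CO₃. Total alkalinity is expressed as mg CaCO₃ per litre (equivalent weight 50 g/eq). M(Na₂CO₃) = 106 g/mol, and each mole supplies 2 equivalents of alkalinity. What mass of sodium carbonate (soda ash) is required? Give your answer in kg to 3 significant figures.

Volume: 441 m³ = 441,000 L.
Alkalinity to add: (77 − 61) = 16 mg/L as CaCO₃ × 441,000 L = 7056 g as CaCO₃.
Equivalents: 7056 g ÷ 50 g/eq = 141.1 eq.
Each mole of Na₂CO₃ supplies 2 eq, so 141.1 / 2 = 70.56 mol.
Mass: 70.56 mol × 106 g/mol = 7479 g.

7.48 kg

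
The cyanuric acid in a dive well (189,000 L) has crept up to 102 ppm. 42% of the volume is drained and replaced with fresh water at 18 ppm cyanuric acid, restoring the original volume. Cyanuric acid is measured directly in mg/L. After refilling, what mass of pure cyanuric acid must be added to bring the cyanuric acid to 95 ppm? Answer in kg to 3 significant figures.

After draining 42% and refilling: 102 × 0.58 + 18 × 0.42 = 66.72 ppm.
Deficit to target: 95 − 66.72 = 28.28 mg/L.
Mass: 28.28 mg/L × 189,000 L = 5345 g cyanuric acid.

5.34 kg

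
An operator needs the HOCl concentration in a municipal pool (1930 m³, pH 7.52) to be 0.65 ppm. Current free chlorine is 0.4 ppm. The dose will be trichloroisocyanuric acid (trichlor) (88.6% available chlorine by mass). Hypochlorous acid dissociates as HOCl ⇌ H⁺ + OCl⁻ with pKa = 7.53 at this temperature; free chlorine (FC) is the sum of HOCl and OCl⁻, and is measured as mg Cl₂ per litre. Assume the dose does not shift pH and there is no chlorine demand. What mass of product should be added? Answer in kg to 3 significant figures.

Volume: 1930 m³ = 1,930,000 L.
[OCl⁻]/[HOCl] = 10^(pH − pKa) = 10^(7.52 − 7.53) = 0.9772; fraction as HOCl = 1/(1 + 0.9772) = 0.5058.
Free chlorine required for 0.65 ppm HOCl: 0.65 / 0.5058 = 1.285 ppm.
FC to add: 1.285 − 0.4 = 0.8852 mg/L as Cl₂.
Cl₂ equivalent: 0.8852 mg/L × 1,930,000 L = 1708 g.
Product at 88.6% available Cl: 1708 / 0.886 = 1928 g.

1.93 kg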